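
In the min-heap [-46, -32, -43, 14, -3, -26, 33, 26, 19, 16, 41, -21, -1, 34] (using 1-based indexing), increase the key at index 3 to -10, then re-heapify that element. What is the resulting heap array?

[-46, -32, -26, 14, -3, -21, 33, 26, 19, 16, 41, -10, -1, 34]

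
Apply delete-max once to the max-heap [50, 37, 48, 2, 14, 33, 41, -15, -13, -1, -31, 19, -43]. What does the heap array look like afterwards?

[48, 37, 41, 2, 14, 33, -43, -15, -13, -1, -31, 19]

remove root 50; move last element -43 to root → [-43, 37, 48, 2, 14, 33, 41, -15, -13, -1, -31, 19]
-43 vs larger child 48 at index 2, swap → [48, 37, -43, 2, 14, 33, 41, -15, -13, -1, -31, 19]
-43 vs larger child 41 at index 6, swap → [48, 37, 41, 2, 14, 33, -43, -15, -13, -1, -31, 19]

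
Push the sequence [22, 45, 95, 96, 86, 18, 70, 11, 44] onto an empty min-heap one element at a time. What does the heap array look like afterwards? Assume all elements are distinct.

[11, 18, 22, 44, 86, 95, 70, 96, 45]

Insert 22:
  append 22 at index 0 → [22] (no swap needed)
Insert 45:
  append 45 at index 1 → [22, 45] (no swap needed)
Insert 95:
  append 95 at index 2 → [22, 45, 95] (no swap needed)
Insert 96:
  append 96 at index 3 → [22, 45, 95, 96] (no swap needed)
Insert 86:
  append 86 at index 4 → [22, 45, 95, 96, 86] (no swap needed)
Insert 18:
  append 18 at index 5 → [22, 45, 95, 96, 86, 18]
  18 < parent 95 at index 2, swap → [22, 45, 18, 96, 86, 95]
  18 < parent 22 at index 0, swap → [18, 45, 22, 96, 86, 95]
Insert 70:
  append 70 at index 6 → [18, 45, 22, 96, 86, 95, 70] (no swap needed)
Insert 11:
  append 11 at index 7 → [18, 45, 22, 96, 86, 95, 70, 11]
  11 < parent 96 at index 3, swap → [18, 45, 22, 11, 86, 95, 70, 96]
  11 < parent 45 at index 1, swap → [18, 11, 22, 45, 86, 95, 70, 96]
  11 < parent 18 at index 0, swap → [11, 18, 22, 45, 86, 95, 70, 96]
Insert 44:
  append 44 at index 8 → [11, 18, 22, 45, 86, 95, 70, 96, 44]
  44 < parent 45 at index 3, swap → [11, 18, 22, 44, 86, 95, 70, 96, 45]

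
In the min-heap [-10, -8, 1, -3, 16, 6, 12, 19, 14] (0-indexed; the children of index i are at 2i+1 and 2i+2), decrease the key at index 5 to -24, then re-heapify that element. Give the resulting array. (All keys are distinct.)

[-24, -8, -10, -3, 16, 1, 12, 19, 14]

set index 5 from 6 to -24 → [-10, -8, 1, -3, 16, -24, 12, 19, 14]
-24 < parent 1 at index 2, swap → [-10, -8, -24, -3, 16, 1, 12, 19, 14]
-24 < parent -10 at index 0, swap → [-24, -8, -10, -3, 16, 1, 12, 19, 14]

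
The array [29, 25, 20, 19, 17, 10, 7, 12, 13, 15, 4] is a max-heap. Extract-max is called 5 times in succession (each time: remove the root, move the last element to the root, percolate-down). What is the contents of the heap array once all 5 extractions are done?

extract-max #1 returns 29:
  remove root 29; move last element 4 to root → [4, 25, 20, 19, 17, 10, 7, 12, 13, 15]
  4 vs larger child 25 at index 1, swap → [25, 4, 20, 19, 17, 10, 7, 12, 13, 15]
  4 vs larger child 19 at index 3, swap → [25, 19, 20, 4, 17, 10, 7, 12, 13, 15]
  4 vs larger child 13 at index 8, swap → [25, 19, 20, 13, 17, 10, 7, 12, 4, 15]
extract-max #2 returns 25:
  remove root 25; move last element 15 to root → [15, 19, 20, 13, 17, 10, 7, 12, 4]
  15 vs larger child 20 at index 2, swap → [20, 19, 15, 13, 17, 10, 7, 12, 4]
extract-max #3 returns 20:
  remove root 20; move last element 4 to root → [4, 19, 15, 13, 17, 10, 7, 12]
  4 vs larger child 19 at index 1, swap → [19, 4, 15, 13, 17, 10, 7, 12]
  4 vs larger child 17 at index 4, swap → [19, 17, 15, 13, 4, 10, 7, 12]
extract-max #4 returns 19:
  remove root 19; move last element 12 to root → [12, 17, 15, 13, 4, 10, 7]
  12 vs larger child 17 at index 1, swap → [17, 12, 15, 13, 4, 10, 7]
  12 vs larger child 13 at index 3, swap → [17, 13, 15, 12, 4, 10, 7]
extract-max #5 returns 17:
  remove root 17; move last element 7 to root → [7, 13, 15, 12, 4, 10]
  7 vs larger child 15 at index 2, swap → [15, 13, 7, 12, 4, 10]
  7 vs only child 10 at index 5, swap → [15, 13, 10, 12, 4, 7]

[15, 13, 10, 12, 4, 7]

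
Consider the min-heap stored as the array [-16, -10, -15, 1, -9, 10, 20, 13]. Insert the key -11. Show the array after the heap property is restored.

[-16, -11, -15, -10, -9, 10, 20, 13, 1]

append -11 at index 8 → [-16, -10, -15, 1, -9, 10, 20, 13, -11]
-11 < parent 1 at index 3, swap → [-16, -10, -15, -11, -9, 10, 20, 13, 1]
-11 < parent -10 at index 1, swap → [-16, -11, -15, -10, -9, 10, 20, 13, 1]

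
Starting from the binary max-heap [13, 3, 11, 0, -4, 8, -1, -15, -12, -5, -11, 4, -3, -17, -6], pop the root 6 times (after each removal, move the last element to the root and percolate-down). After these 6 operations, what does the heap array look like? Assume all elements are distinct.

[-1, -4, -3, -6, -5, -11, -17, -15, -12]

extract-max #1 returns 13:
  remove root 13; move last element -6 to root → [-6, 3, 11, 0, -4, 8, -1, -15, -12, -5, -11, 4, -3, -17]
  -6 vs larger child 11 at index 2, swap → [11, 3, -6, 0, -4, 8, -1, -15, -12, -5, -11, 4, -3, -17]
  -6 vs larger child 8 at index 5, swap → [11, 3, 8, 0, -4, -6, -1, -15, -12, -5, -11, 4, -3, -17]
  -6 vs larger child 4 at index 11, swap → [11, 3, 8, 0, -4, 4, -1, -15, -12, -5, -11, -6, -3, -17]
extract-max #2 returns 11:
  remove root 11; move last element -17 to root → [-17, 3, 8, 0, -4, 4, -1, -15, -12, -5, -11, -6, -3]
  -17 vs larger child 8 at index 2, swap → [8, 3, -17, 0, -4, 4, -1, -15, -12, -5, -11, -6, -3]
  -17 vs larger child 4 at index 5, swap → [8, 3, 4, 0, -4, -17, -1, -15, -12, -5, -11, -6, -3]
  -17 vs larger child -3 at index 12, swap → [8, 3, 4, 0, -4, -3, -1, -15, -12, -5, -11, -6, -17]
extract-max #3 returns 8:
  remove root 8; move last element -17 to root → [-17, 3, 4, 0, -4, -3, -1, -15, -12, -5, -11, -6]
  -17 vs larger child 4 at index 2, swap → [4, 3, -17, 0, -4, -3, -1, -15, -12, -5, -11, -6]
  -17 vs larger child -1 at index 6, swap → [4, 3, -1, 0, -4, -3, -17, -15, -12, -5, -11, -6]
extract-max #4 returns 4:
  remove root 4; move last element -6 to root → [-6, 3, -1, 0, -4, -3, -17, -15, -12, -5, -11]
  -6 vs larger child 3 at index 1, swap → [3, -6, -1, 0, -4, -3, -17, -15, -12, -5, -11]
  -6 vs larger child 0 at index 3, swap → [3, 0, -1, -6, -4, -3, -17, -15, -12, -5, -11]
extract-max #5 returns 3:
  remove root 3; move last element -11 to root → [-11, 0, -1, -6, -4, -3, -17, -15, -12, -5]
  -11 vs larger child 0 at index 1, swap → [0, -11, -1, -6, -4, -3, -17, -15, -12, -5]
  -11 vs larger child -4 at index 4, swap → [0, -4, -1, -6, -11, -3, -17, -15, -12, -5]
  -11 vs only child -5 at index 9, swap → [0, -4, -1, -6, -5, -3, -17, -15, -12, -11]
extract-max #6 returns 0:
  remove root 0; move last element -11 to root → [-11, -4, -1, -6, -5, -3, -17, -15, -12]
  -11 vs larger child -1 at index 2, swap → [-1, -4, -11, -6, -5, -3, -17, -15, -12]
  -11 vs larger child -3 at index 5, swap → [-1, -4, -3, -6, -5, -11, -17, -15, -12]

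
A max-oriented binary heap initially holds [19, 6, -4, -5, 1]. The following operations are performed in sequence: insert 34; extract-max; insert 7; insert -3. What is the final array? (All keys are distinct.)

[19, 6, 7, -5, 1, -4, -3]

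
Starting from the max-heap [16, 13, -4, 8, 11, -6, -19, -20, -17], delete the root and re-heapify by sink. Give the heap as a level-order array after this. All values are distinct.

[13, 11, -4, 8, -17, -6, -19, -20]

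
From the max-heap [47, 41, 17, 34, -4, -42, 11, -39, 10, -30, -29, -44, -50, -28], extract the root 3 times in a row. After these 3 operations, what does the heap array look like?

extract-max #1 returns 47:
  remove root 47; move last element -28 to root → [-28, 41, 17, 34, -4, -42, 11, -39, 10, -30, -29, -44, -50]
  -28 vs larger child 41 at index 1, swap → [41, -28, 17, 34, -4, -42, 11, -39, 10, -30, -29, -44, -50]
  -28 vs larger child 34 at index 3, swap → [41, 34, 17, -28, -4, -42, 11, -39, 10, -30, -29, -44, -50]
  -28 vs larger child 10 at index 8, swap → [41, 34, 17, 10, -4, -42, 11, -39, -28, -30, -29, -44, -50]
extract-max #2 returns 41:
  remove root 41; move last element -50 to root → [-50, 34, 17, 10, -4, -42, 11, -39, -28, -30, -29, -44]
  -50 vs larger child 34 at index 1, swap → [34, -50, 17, 10, -4, -42, 11, -39, -28, -30, -29, -44]
  -50 vs larger child 10 at index 3, swap → [34, 10, 17, -50, -4, -42, 11, -39, -28, -30, -29, -44]
  -50 vs larger child -28 at index 8, swap → [34, 10, 17, -28, -4, -42, 11, -39, -50, -30, -29, -44]
extract-max #3 returns 34:
  remove root 34; move last element -44 to root → [-44, 10, 17, -28, -4, -42, 11, -39, -50, -30, -29]
  -44 vs larger child 17 at index 2, swap → [17, 10, -44, -28, -4, -42, 11, -39, -50, -30, -29]
  -44 vs larger child 11 at index 6, swap → [17, 10, 11, -28, -4, -42, -44, -39, -50, -30, -29]

[17, 10, 11, -28, -4, -42, -44, -39, -50, -30, -29]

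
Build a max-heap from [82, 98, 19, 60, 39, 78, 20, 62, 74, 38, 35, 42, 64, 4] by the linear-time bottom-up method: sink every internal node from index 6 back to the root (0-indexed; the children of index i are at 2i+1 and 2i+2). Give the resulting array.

[98, 82, 78, 74, 39, 64, 20, 62, 60, 38, 35, 42, 19, 4]

sift down from index 6: already satisfies heap property
sift down from index 5: already satisfies heap property
sift down from index 4: already satisfies heap property
sift down from index 3:
  60 vs larger child 74 at index 8, swap → [82, 98, 19, 74, 39, 78, 20, 62, 60, 38, 35, 42, 64, 4]
sift down from index 2:
  19 vs larger child 78 at index 5, swap → [82, 98, 78, 74, 39, 19, 20, 62, 60, 38, 35, 42, 64, 4]
  19 vs larger child 64 at index 12, swap → [82, 98, 78, 74, 39, 64, 20, 62, 60, 38, 35, 42, 19, 4]
sift down from index 1: already satisfies heap property
sift down from index 0:
  82 vs larger child 98 at index 1, swap → [98, 82, 78, 74, 39, 64, 20, 62, 60, 38, 35, 42, 19, 4]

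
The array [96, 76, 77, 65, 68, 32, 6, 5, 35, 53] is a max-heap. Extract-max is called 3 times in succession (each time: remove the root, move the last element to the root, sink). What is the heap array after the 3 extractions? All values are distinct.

[68, 65, 53, 5, 35, 32, 6]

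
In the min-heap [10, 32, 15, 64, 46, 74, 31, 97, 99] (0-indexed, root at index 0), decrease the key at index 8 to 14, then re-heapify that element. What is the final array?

[10, 14, 15, 32, 46, 74, 31, 97, 64]

set index 8 from 99 to 14 → [10, 32, 15, 64, 46, 74, 31, 97, 14]
14 < parent 64 at index 3, swap → [10, 32, 15, 14, 46, 74, 31, 97, 64]
14 < parent 32 at index 1, swap → [10, 14, 15, 32, 46, 74, 31, 97, 64]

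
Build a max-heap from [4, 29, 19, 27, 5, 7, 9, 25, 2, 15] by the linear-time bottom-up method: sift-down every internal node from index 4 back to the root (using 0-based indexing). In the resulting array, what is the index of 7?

sift down from index 4:
  5 vs only child 15 at index 9, swap → [4, 29, 19, 27, 15, 7, 9, 25, 2, 5]
sift down from index 3: already satisfies heap property
sift down from index 2: already satisfies heap property
sift down from index 1: already satisfies heap property
sift down from index 0:
  4 vs larger child 29 at index 1, swap → [29, 4, 19, 27, 15, 7, 9, 25, 2, 5]
  4 vs larger child 27 at index 3, swap → [29, 27, 19, 4, 15, 7, 9, 25, 2, 5]
  4 vs larger child 25 at index 7, swap → [29, 27, 19, 25, 15, 7, 9, 4, 2, 5]
resulting array: [29, 27, 19, 25, 15, 7, 9, 4, 2, 5]

5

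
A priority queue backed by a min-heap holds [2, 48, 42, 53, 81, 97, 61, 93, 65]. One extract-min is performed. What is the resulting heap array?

[42, 48, 61, 53, 81, 97, 65, 93]

remove root 2; move last element 65 to root → [65, 48, 42, 53, 81, 97, 61, 93]
65 vs smaller child 42 at index 2, swap → [42, 48, 65, 53, 81, 97, 61, 93]
65 vs smaller child 61 at index 6, swap → [42, 48, 61, 53, 81, 97, 65, 93]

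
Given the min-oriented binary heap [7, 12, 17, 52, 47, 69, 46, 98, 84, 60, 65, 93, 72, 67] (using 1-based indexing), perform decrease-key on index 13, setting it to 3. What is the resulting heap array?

set index 13 from 72 to 3 → [7, 12, 17, 52, 47, 69, 46, 98, 84, 60, 65, 93, 3, 67]
3 < parent 69 at index 6, swap → [7, 12, 17, 52, 47, 3, 46, 98, 84, 60, 65, 93, 69, 67]
3 < parent 17 at index 3, swap → [7, 12, 3, 52, 47, 17, 46, 98, 84, 60, 65, 93, 69, 67]
3 < parent 7 at index 1, swap → [3, 12, 7, 52, 47, 17, 46, 98, 84, 60, 65, 93, 69, 67]

[3, 12, 7, 52, 47, 17, 46, 98, 84, 60, 65, 93, 69, 67]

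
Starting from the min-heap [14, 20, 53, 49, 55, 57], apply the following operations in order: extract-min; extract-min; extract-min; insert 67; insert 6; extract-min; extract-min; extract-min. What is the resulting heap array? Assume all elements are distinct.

[57, 67]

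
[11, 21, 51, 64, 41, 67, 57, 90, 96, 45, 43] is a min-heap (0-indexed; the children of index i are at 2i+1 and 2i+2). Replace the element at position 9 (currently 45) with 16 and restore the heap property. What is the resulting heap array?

set index 9 from 45 to 16 → [11, 21, 51, 64, 41, 67, 57, 90, 96, 16, 43]
16 < parent 41 at index 4, swap → [11, 21, 51, 64, 16, 67, 57, 90, 96, 41, 43]
16 < parent 21 at index 1, swap → [11, 16, 51, 64, 21, 67, 57, 90, 96, 41, 43]

[11, 16, 51, 64, 21, 67, 57, 90, 96, 41, 43]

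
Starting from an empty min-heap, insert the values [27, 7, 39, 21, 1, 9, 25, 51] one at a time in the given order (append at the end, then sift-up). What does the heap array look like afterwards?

[1, 7, 9, 27, 21, 39, 25, 51]

Insert 27:
  append 27 at index 0 → [27] (no swap needed)
Insert 7:
  append 7 at index 1 → [27, 7]
  7 < parent 27 at index 0, swap → [7, 27]
Insert 39:
  append 39 at index 2 → [7, 27, 39] (no swap needed)
Insert 21:
  append 21 at index 3 → [7, 27, 39, 21]
  21 < parent 27 at index 1, swap → [7, 21, 39, 27]
Insert 1:
  append 1 at index 4 → [7, 21, 39, 27, 1]
  1 < parent 21 at index 1, swap → [7, 1, 39, 27, 21]
  1 < parent 7 at index 0, swap → [1, 7, 39, 27, 21]
Insert 9:
  append 9 at index 5 → [1, 7, 39, 27, 21, 9]
  9 < parent 39 at index 2, swap → [1, 7, 9, 27, 21, 39]
Insert 25:
  append 25 at index 6 → [1, 7, 9, 27, 21, 39, 25] (no swap needed)
Insert 51:
  append 51 at index 7 → [1, 7, 9, 27, 21, 39, 25, 51] (no swap needed)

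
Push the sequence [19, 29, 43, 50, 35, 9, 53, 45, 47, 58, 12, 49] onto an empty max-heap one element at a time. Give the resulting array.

[58, 53, 50, 45, 47, 49, 29, 19, 43, 35, 12, 9]

Insert 19:
  append 19 at index 0 → [19] (no swap needed)
Insert 29:
  append 29 at index 1 → [19, 29]
  29 > parent 19 at index 0, swap → [29, 19]
Insert 43:
  append 43 at index 2 → [29, 19, 43]
  43 > parent 29 at index 0, swap → [43, 19, 29]
Insert 50:
  append 50 at index 3 → [43, 19, 29, 50]
  50 > parent 19 at index 1, swap → [43, 50, 29, 19]
  50 > parent 43 at index 0, swap → [50, 43, 29, 19]
Insert 35:
  append 35 at index 4 → [50, 43, 29, 19, 35] (no swap needed)
Insert 9:
  append 9 at index 5 → [50, 43, 29, 19, 35, 9] (no swap needed)
Insert 53:
  append 53 at index 6 → [50, 43, 29, 19, 35, 9, 53]
  53 > parent 29 at index 2, swap → [50, 43, 53, 19, 35, 9, 29]
  53 > parent 50 at index 0, swap → [53, 43, 50, 19, 35, 9, 29]
Insert 45:
  append 45 at index 7 → [53, 43, 50, 19, 35, 9, 29, 45]
  45 > parent 19 at index 3, swap → [53, 43, 50, 45, 35, 9, 29, 19]
  45 > parent 43 at index 1, swap → [53, 45, 50, 43, 35, 9, 29, 19]
Insert 47:
  append 47 at index 8 → [53, 45, 50, 43, 35, 9, 29, 19, 47]
  47 > parent 43 at index 3, swap → [53, 45, 50, 47, 35, 9, 29, 19, 43]
  47 > parent 45 at index 1, swap → [53, 47, 50, 45, 35, 9, 29, 19, 43]
Insert 58:
  append 58 at index 9 → [53, 47, 50, 45, 35, 9, 29, 19, 43, 58]
  58 > parent 35 at index 4, swap → [53, 47, 50, 45, 58, 9, 29, 19, 43, 35]
  58 > parent 47 at index 1, swap → [53, 58, 50, 45, 47, 9, 29, 19, 43, 35]
  58 > parent 53 at index 0, swap → [58, 53, 50, 45, 47, 9, 29, 19, 43, 35]
Insert 12:
  append 12 at index 10 → [58, 53, 50, 45, 47, 9, 29, 19, 43, 35, 12] (no swap needed)
Insert 49:
  append 49 at index 11 → [58, 53, 50, 45, 47, 9, 29, 19, 43, 35, 12, 49]
  49 > parent 9 at index 5, swap → [58, 53, 50, 45, 47, 49, 29, 19, 43, 35, 12, 9]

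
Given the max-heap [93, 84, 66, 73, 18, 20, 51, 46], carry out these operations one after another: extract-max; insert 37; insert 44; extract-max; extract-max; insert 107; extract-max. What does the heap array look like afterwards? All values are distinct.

[66, 46, 51, 44, 18, 20, 37]

extract-max → returns 93:
  remove root 93; move last element 46 to root → [46, 84, 66, 73, 18, 20, 51]
  46 vs larger child 84 at index 1, swap → [84, 46, 66, 73, 18, 20, 51]
  46 vs larger child 73 at index 3, swap → [84, 73, 66, 46, 18, 20, 51]
insert 37:
  append 37 at index 7 → [84, 73, 66, 46, 18, 20, 51, 37] (no swap needed)
insert 44:
  append 44 at index 8 → [84, 73, 66, 46, 18, 20, 51, 37, 44] (no swap needed)
extract-max → returns 84:
  remove root 84; move last element 44 to root → [44, 73, 66, 46, 18, 20, 51, 37]
  44 vs larger child 73 at index 1, swap → [73, 44, 66, 46, 18, 20, 51, 37]
  44 vs larger child 46 at index 3, swap → [73, 46, 66, 44, 18, 20, 51, 37]
extract-max → returns 73:
  remove root 73; move last element 37 to root → [37, 46, 66, 44, 18, 20, 51]
  37 vs larger child 66 at index 2, swap → [66, 46, 37, 44, 18, 20, 51]
  37 vs larger child 51 at index 6, swap → [66, 46, 51, 44, 18, 20, 37]
insert 107:
  append 107 at index 7 → [66, 46, 51, 44, 18, 20, 37, 107]
  107 > parent 44 at index 3, swap → [66, 46, 51, 107, 18, 20, 37, 44]
  107 > parent 46 at index 1, swap → [66, 107, 51, 46, 18, 20, 37, 44]
  107 > parent 66 at index 0, swap → [107, 66, 51, 46, 18, 20, 37, 44]
extract-max → returns 107:
  remove root 107; move last element 44 to root → [44, 66, 51, 46, 18, 20, 37]
  44 vs larger child 66 at index 1, swap → [66, 44, 51, 46, 18, 20, 37]
  44 vs larger child 46 at index 3, swap → [66, 46, 51, 44, 18, 20, 37]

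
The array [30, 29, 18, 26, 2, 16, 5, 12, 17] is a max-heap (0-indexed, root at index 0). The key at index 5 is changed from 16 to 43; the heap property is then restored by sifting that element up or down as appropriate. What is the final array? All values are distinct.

[43, 29, 30, 26, 2, 18, 5, 12, 17]

set index 5 from 16 to 43 → [30, 29, 18, 26, 2, 43, 5, 12, 17]
43 > parent 18 at index 2, swap → [30, 29, 43, 26, 2, 18, 5, 12, 17]
43 > parent 30 at index 0, swap → [43, 29, 30, 26, 2, 18, 5, 12, 17]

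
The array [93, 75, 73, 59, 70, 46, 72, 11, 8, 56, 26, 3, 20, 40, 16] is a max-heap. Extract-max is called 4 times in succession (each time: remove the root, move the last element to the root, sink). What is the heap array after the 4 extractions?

[70, 59, 46, 11, 56, 20, 40, 3, 8, 16, 26]

extract-max #1 returns 93:
  remove root 93; move last element 16 to root → [16, 75, 73, 59, 70, 46, 72, 11, 8, 56, 26, 3, 20, 40]
  16 vs larger child 75 at index 1, swap → [75, 16, 73, 59, 70, 46, 72, 11, 8, 56, 26, 3, 20, 40]
  16 vs larger child 70 at index 4, swap → [75, 70, 73, 59, 16, 46, 72, 11, 8, 56, 26, 3, 20, 40]
  16 vs larger child 56 at index 9, swap → [75, 70, 73, 59, 56, 46, 72, 11, 8, 16, 26, 3, 20, 40]
extract-max #2 returns 75:
  remove root 75; move last element 40 to root → [40, 70, 73, 59, 56, 46, 72, 11, 8, 16, 26, 3, 20]
  40 vs larger child 73 at index 2, swap → [73, 70, 40, 59, 56, 46, 72, 11, 8, 16, 26, 3, 20]
  40 vs larger child 72 at index 6, swap → [73, 70, 72, 59, 56, 46, 40, 11, 8, 16, 26, 3, 20]
extract-max #3 returns 73:
  remove root 73; move last element 20 to root → [20, 70, 72, 59, 56, 46, 40, 11, 8, 16, 26, 3]
  20 vs larger child 72 at index 2, swap → [72, 70, 20, 59, 56, 46, 40, 11, 8, 16, 26, 3]
  20 vs larger child 46 at index 5, swap → [72, 70, 46, 59, 56, 20, 40, 11, 8, 16, 26, 3]
extract-max #4 returns 72:
  remove root 72; move last element 3 to root → [3, 70, 46, 59, 56, 20, 40, 11, 8, 16, 26]
  3 vs larger child 70 at index 1, swap → [70, 3, 46, 59, 56, 20, 40, 11, 8, 16, 26]
  3 vs larger child 59 at index 3, swap → [70, 59, 46, 3, 56, 20, 40, 11, 8, 16, 26]
  3 vs larger child 11 at index 7, swap → [70, 59, 46, 11, 56, 20, 40, 3, 8, 16, 26]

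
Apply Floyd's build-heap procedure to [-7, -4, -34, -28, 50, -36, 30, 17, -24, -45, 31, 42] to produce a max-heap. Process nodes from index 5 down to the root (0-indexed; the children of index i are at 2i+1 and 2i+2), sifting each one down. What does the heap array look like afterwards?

[50, 31, 42, 17, -4, -34, 30, -28, -24, -45, -7, -36]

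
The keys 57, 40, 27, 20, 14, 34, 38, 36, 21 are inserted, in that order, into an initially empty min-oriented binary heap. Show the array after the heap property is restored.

[14, 20, 34, 21, 27, 40, 38, 57, 36]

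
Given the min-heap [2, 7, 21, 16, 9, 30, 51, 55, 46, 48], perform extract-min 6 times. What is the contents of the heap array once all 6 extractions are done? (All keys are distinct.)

[46, 48, 51, 55]

extract-min #1 returns 2:
  remove root 2; move last element 48 to root → [48, 7, 21, 16, 9, 30, 51, 55, 46]
  48 vs smaller child 7 at index 1, swap → [7, 48, 21, 16, 9, 30, 51, 55, 46]
  48 vs smaller child 9 at index 4, swap → [7, 9, 21, 16, 48, 30, 51, 55, 46]
extract-min #2 returns 7:
  remove root 7; move last element 46 to root → [46, 9, 21, 16, 48, 30, 51, 55]
  46 vs smaller child 9 at index 1, swap → [9, 46, 21, 16, 48, 30, 51, 55]
  46 vs smaller child 16 at index 3, swap → [9, 16, 21, 46, 48, 30, 51, 55]
extract-min #3 returns 9:
  remove root 9; move last element 55 to root → [55, 16, 21, 46, 48, 30, 51]
  55 vs smaller child 16 at index 1, swap → [16, 55, 21, 46, 48, 30, 51]
  55 vs smaller child 46 at index 3, swap → [16, 46, 21, 55, 48, 30, 51]
extract-min #4 returns 16:
  remove root 16; move last element 51 to root → [51, 46, 21, 55, 48, 30]
  51 vs smaller child 21 at index 2, swap → [21, 46, 51, 55, 48, 30]
  51 vs only child 30 at index 5, swap → [21, 46, 30, 55, 48, 51]
extract-min #5 returns 21:
  remove root 21; move last element 51 to root → [51, 46, 30, 55, 48]
  51 vs smaller child 30 at index 2, swap → [30, 46, 51, 55, 48]
extract-min #6 returns 30:
  remove root 30; move last element 48 to root → [48, 46, 51, 55]
  48 vs smaller child 46 at index 1, swap → [46, 48, 51, 55]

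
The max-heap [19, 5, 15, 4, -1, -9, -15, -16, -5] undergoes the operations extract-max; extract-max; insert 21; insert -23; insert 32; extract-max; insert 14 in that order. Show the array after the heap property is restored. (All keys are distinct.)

[21, 14, -5, 4, 5, -9, -15, -16, -23, -1]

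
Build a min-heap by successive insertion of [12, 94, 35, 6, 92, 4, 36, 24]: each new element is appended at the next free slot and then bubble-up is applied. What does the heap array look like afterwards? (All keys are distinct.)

[4, 12, 6, 24, 92, 35, 36, 94]

Insert 12:
  append 12 at index 0 → [12] (no swap needed)
Insert 94:
  append 94 at index 1 → [12, 94] (no swap needed)
Insert 35:
  append 35 at index 2 → [12, 94, 35] (no swap needed)
Insert 6:
  append 6 at index 3 → [12, 94, 35, 6]
  6 < parent 94 at index 1, swap → [12, 6, 35, 94]
  6 < parent 12 at index 0, swap → [6, 12, 35, 94]
Insert 92:
  append 92 at index 4 → [6, 12, 35, 94, 92] (no swap needed)
Insert 4:
  append 4 at index 5 → [6, 12, 35, 94, 92, 4]
  4 < parent 35 at index 2, swap → [6, 12, 4, 94, 92, 35]
  4 < parent 6 at index 0, swap → [4, 12, 6, 94, 92, 35]
Insert 36:
  append 36 at index 6 → [4, 12, 6, 94, 92, 35, 36] (no swap needed)
Insert 24:
  append 24 at index 7 → [4, 12, 6, 94, 92, 35, 36, 24]
  24 < parent 94 at index 3, swap → [4, 12, 6, 24, 92, 35, 36, 94]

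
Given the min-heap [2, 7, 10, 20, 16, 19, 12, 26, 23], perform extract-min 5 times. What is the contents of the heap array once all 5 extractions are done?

[19, 20, 23, 26]

extract-min #1 returns 2:
  remove root 2; move last element 23 to root → [23, 7, 10, 20, 16, 19, 12, 26]
  23 vs smaller child 7 at index 1, swap → [7, 23, 10, 20, 16, 19, 12, 26]
  23 vs smaller child 16 at index 4, swap → [7, 16, 10, 20, 23, 19, 12, 26]
extract-min #2 returns 7:
  remove root 7; move last element 26 to root → [26, 16, 10, 20, 23, 19, 12]
  26 vs smaller child 10 at index 2, swap → [10, 16, 26, 20, 23, 19, 12]
  26 vs smaller child 12 at index 6, swap → [10, 16, 12, 20, 23, 19, 26]
extract-min #3 returns 10:
  remove root 10; move last element 26 to root → [26, 16, 12, 20, 23, 19]
  26 vs smaller child 12 at index 2, swap → [12, 16, 26, 20, 23, 19]
  26 vs only child 19 at index 5, swap → [12, 16, 19, 20, 23, 26]
extract-min #4 returns 12:
  remove root 12; move last element 26 to root → [26, 16, 19, 20, 23]
  26 vs smaller child 16 at index 1, swap → [16, 26, 19, 20, 23]
  26 vs smaller child 20 at index 3, swap → [16, 20, 19, 26, 23]
extract-min #5 returns 16:
  remove root 16; move last element 23 to root → [23, 20, 19, 26]
  23 vs smaller child 19 at index 2, swap → [19, 20, 23, 26]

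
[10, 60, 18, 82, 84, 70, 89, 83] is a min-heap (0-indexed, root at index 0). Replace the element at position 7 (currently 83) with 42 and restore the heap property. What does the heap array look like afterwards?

set index 7 from 83 to 42 → [10, 60, 18, 82, 84, 70, 89, 42]
42 < parent 82 at index 3, swap → [10, 60, 18, 42, 84, 70, 89, 82]
42 < parent 60 at index 1, swap → [10, 42, 18, 60, 84, 70, 89, 82]

[10, 42, 18, 60, 84, 70, 89, 82]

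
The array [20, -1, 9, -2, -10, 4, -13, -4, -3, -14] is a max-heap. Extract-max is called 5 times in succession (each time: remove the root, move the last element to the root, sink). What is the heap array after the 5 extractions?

[-3, -4, -14, -13, -10]

extract-max #1 returns 20:
  remove root 20; move last element -14 to root → [-14, -1, 9, -2, -10, 4, -13, -4, -3]
  -14 vs larger child 9 at index 2, swap → [9, -1, -14, -2, -10, 4, -13, -4, -3]
  -14 vs larger child 4 at index 5, swap → [9, -1, 4, -2, -10, -14, -13, -4, -3]
extract-max #2 returns 9:
  remove root 9; move last element -3 to root → [-3, -1, 4, -2, -10, -14, -13, -4]
  -3 vs larger child 4 at index 2, swap → [4, -1, -3, -2, -10, -14, -13, -4]
extract-max #3 returns 4:
  remove root 4; move last element -4 to root → [-4, -1, -3, -2, -10, -14, -13]
  -4 vs larger child -1 at index 1, swap → [-1, -4, -3, -2, -10, -14, -13]
  -4 vs larger child -2 at index 3, swap → [-1, -2, -3, -4, -10, -14, -13]
extract-max #4 returns -1:
  remove root -1; move last element -13 to root → [-13, -2, -3, -4, -10, -14]
  -13 vs larger child -2 at index 1, swap → [-2, -13, -3, -4, -10, -14]
  -13 vs larger child -4 at index 3, swap → [-2, -4, -3, -13, -10, -14]
extract-max #5 returns -2:
  remove root -2; move last element -14 to root → [-14, -4, -3, -13, -10]
  -14 vs larger child -3 at index 2, swap → [-3, -4, -14, -13, -10]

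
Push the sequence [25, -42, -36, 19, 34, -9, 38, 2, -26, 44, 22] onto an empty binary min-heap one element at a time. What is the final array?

Insert 25:
  append 25 at index 0 → [25] (no swap needed)
Insert -42:
  append -42 at index 1 → [25, -42]
  -42 < parent 25 at index 0, swap → [-42, 25]
Insert -36:
  append -36 at index 2 → [-42, 25, -36] (no swap needed)
Insert 19:
  append 19 at index 3 → [-42, 25, -36, 19]
  19 < parent 25 at index 1, swap → [-42, 19, -36, 25]
Insert 34:
  append 34 at index 4 → [-42, 19, -36, 25, 34] (no swap needed)
Insert -9:
  append -9 at index 5 → [-42, 19, -36, 25, 34, -9] (no swap needed)
Insert 38:
  append 38 at index 6 → [-42, 19, -36, 25, 34, -9, 38] (no swap needed)
Insert 2:
  append 2 at index 7 → [-42, 19, -36, 25, 34, -9, 38, 2]
  2 < parent 25 at index 3, swap → [-42, 19, -36, 2, 34, -9, 38, 25]
  2 < parent 19 at index 1, swap → [-42, 2, -36, 19, 34, -9, 38, 25]
Insert -26:
  append -26 at index 8 → [-42, 2, -36, 19, 34, -9, 38, 25, -26]
  -26 < parent 19 at index 3, swap → [-42, 2, -36, -26, 34, -9, 38, 25, 19]
  -26 < parent 2 at index 1, swap → [-42, -26, -36, 2, 34, -9, 38, 25, 19]
Insert 44:
  append 44 at index 9 → [-42, -26, -36, 2, 34, -9, 38, 25, 19, 44] (no swap needed)
Insert 22:
  append 22 at index 10 → [-42, -26, -36, 2, 34, -9, 38, 25, 19, 44, 22]
  22 < parent 34 at index 4, swap → [-42, -26, -36, 2, 22, -9, 38, 25, 19, 44, 34]

[-42, -26, -36, 2, 22, -9, 38, 25, 19, 44, 34]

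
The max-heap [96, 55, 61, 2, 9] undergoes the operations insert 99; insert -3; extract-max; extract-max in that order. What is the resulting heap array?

[61, 55, -3, 2, 9]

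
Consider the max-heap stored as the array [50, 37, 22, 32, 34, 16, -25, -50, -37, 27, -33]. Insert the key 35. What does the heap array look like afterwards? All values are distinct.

append 35 at index 11 → [50, 37, 22, 32, 34, 16, -25, -50, -37, 27, -33, 35]
35 > parent 16 at index 5, swap → [50, 37, 22, 32, 34, 35, -25, -50, -37, 27, -33, 16]
35 > parent 22 at index 2, swap → [50, 37, 35, 32, 34, 22, -25, -50, -37, 27, -33, 16]

[50, 37, 35, 32, 34, 22, -25, -50, -37, 27, -33, 16]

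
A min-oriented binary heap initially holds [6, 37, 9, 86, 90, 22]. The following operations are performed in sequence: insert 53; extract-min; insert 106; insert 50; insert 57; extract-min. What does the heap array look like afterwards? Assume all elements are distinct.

insert 53:
  append 53 at index 6 → [6, 37, 9, 86, 90, 22, 53] (no swap needed)
extract-min → returns 6:
  remove root 6; move last element 53 to root → [53, 37, 9, 86, 90, 22]
  53 vs smaller child 9 at index 2, swap → [9, 37, 53, 86, 90, 22]
  53 vs only child 22 at index 5, swap → [9, 37, 22, 86, 90, 53]
insert 106:
  append 106 at index 6 → [9, 37, 22, 86, 90, 53, 106] (no swap needed)
insert 50:
  append 50 at index 7 → [9, 37, 22, 86, 90, 53, 106, 50]
  50 < parent 86 at index 3, swap → [9, 37, 22, 50, 90, 53, 106, 86]
insert 57:
  append 57 at index 8 → [9, 37, 22, 50, 90, 53, 106, 86, 57] (no swap needed)
extract-min → returns 9:
  remove root 9; move last element 57 to root → [57, 37, 22, 50, 90, 53, 106, 86]
  57 vs smaller child 22 at index 2, swap → [22, 37, 57, 50, 90, 53, 106, 86]
  57 vs smaller child 53 at index 5, swap → [22, 37, 53, 50, 90, 57, 106, 86]

[22, 37, 53, 50, 90, 57, 106, 86]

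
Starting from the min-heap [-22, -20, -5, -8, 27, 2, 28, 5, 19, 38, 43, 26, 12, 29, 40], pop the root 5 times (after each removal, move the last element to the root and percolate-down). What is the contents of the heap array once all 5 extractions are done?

extract-min #1 returns -22:
  remove root -22; move last element 40 to root → [40, -20, -5, -8, 27, 2, 28, 5, 19, 38, 43, 26, 12, 29]
  40 vs smaller child -20 at index 1, swap → [-20, 40, -5, -8, 27, 2, 28, 5, 19, 38, 43, 26, 12, 29]
  40 vs smaller child -8 at index 3, swap → [-20, -8, -5, 40, 27, 2, 28, 5, 19, 38, 43, 26, 12, 29]
  40 vs smaller child 5 at index 7, swap → [-20, -8, -5, 5, 27, 2, 28, 40, 19, 38, 43, 26, 12, 29]
extract-min #2 returns -20:
  remove root -20; move last element 29 to root → [29, -8, -5, 5, 27, 2, 28, 40, 19, 38, 43, 26, 12]
  29 vs smaller child -8 at index 1, swap → [-8, 29, -5, 5, 27, 2, 28, 40, 19, 38, 43, 26, 12]
  29 vs smaller child 5 at index 3, swap → [-8, 5, -5, 29, 27, 2, 28, 40, 19, 38, 43, 26, 12]
  29 vs smaller child 19 at index 8, swap → [-8, 5, -5, 19, 27, 2, 28, 40, 29, 38, 43, 26, 12]
extract-min #3 returns -8:
  remove root -8; move last element 12 to root → [12, 5, -5, 19, 27, 2, 28, 40, 29, 38, 43, 26]
  12 vs smaller child -5 at index 2, swap → [-5, 5, 12, 19, 27, 2, 28, 40, 29, 38, 43, 26]
  12 vs smaller child 2 at index 5, swap → [-5, 5, 2, 19, 27, 12, 28, 40, 29, 38, 43, 26]
extract-min #4 returns -5:
  remove root -5; move last element 26 to root → [26, 5, 2, 19, 27, 12, 28, 40, 29, 38, 43]
  26 vs smaller child 2 at index 2, swap → [2, 5, 26, 19, 27, 12, 28, 40, 29, 38, 43]
  26 vs smaller child 12 at index 5, swap → [2, 5, 12, 19, 27, 26, 28, 40, 29, 38, 43]
extract-min #5 returns 2:
  remove root 2; move last element 43 to root → [43, 5, 12, 19, 27, 26, 28, 40, 29, 38]
  43 vs smaller child 5 at index 1, swap → [5, 43, 12, 19, 27, 26, 28, 40, 29, 38]
  43 vs smaller child 19 at index 3, swap → [5, 19, 12, 43, 27, 26, 28, 40, 29, 38]
  43 vs smaller child 29 at index 8, swap → [5, 19, 12, 29, 27, 26, 28, 40, 43, 38]

[5, 19, 12, 29, 27, 26, 28, 40, 43, 38]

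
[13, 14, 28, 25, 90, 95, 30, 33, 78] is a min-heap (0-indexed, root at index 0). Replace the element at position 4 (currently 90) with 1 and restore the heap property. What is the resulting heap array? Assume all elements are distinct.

set index 4 from 90 to 1 → [13, 14, 28, 25, 1, 95, 30, 33, 78]
1 < parent 14 at index 1, swap → [13, 1, 28, 25, 14, 95, 30, 33, 78]
1 < parent 13 at index 0, swap → [1, 13, 28, 25, 14, 95, 30, 33, 78]

[1, 13, 28, 25, 14, 95, 30, 33, 78]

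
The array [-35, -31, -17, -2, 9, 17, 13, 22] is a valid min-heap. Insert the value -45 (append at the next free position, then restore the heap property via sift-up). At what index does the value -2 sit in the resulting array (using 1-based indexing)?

9

append -45 at index 9 → [-35, -31, -17, -2, 9, 17, 13, 22, -45]
-45 < parent -2 at index 4, swap → [-35, -31, -17, -45, 9, 17, 13, 22, -2]
-45 < parent -31 at index 2, swap → [-35, -45, -17, -31, 9, 17, 13, 22, -2]
-45 < parent -35 at index 1, swap → [-45, -35, -17, -31, 9, 17, 13, 22, -2]
resulting array: [-45, -35, -17, -31, 9, 17, 13, 22, -2]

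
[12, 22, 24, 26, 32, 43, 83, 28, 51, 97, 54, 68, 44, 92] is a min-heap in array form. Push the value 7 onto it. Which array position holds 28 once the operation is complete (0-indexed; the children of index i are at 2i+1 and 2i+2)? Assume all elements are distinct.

7

append 7 at index 14 → [12, 22, 24, 26, 32, 43, 83, 28, 51, 97, 54, 68, 44, 92, 7]
7 < parent 83 at index 6, swap → [12, 22, 24, 26, 32, 43, 7, 28, 51, 97, 54, 68, 44, 92, 83]
7 < parent 24 at index 2, swap → [12, 22, 7, 26, 32, 43, 24, 28, 51, 97, 54, 68, 44, 92, 83]
7 < parent 12 at index 0, swap → [7, 22, 12, 26, 32, 43, 24, 28, 51, 97, 54, 68, 44, 92, 83]
resulting array: [7, 22, 12, 26, 32, 43, 24, 28, 51, 97, 54, 68, 44, 92, 83]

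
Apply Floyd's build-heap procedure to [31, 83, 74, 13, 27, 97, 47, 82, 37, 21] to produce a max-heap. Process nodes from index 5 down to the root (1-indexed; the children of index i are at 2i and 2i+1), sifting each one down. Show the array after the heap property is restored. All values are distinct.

[97, 83, 74, 82, 27, 31, 47, 13, 37, 21]

sift down from index 5: already satisfies heap property
sift down from index 4:
  13 vs larger child 82 at index 8, swap → [31, 83, 74, 82, 27, 97, 47, 13, 37, 21]
sift down from index 3:
  74 vs larger child 97 at index 6, swap → [31, 83, 97, 82, 27, 74, 47, 13, 37, 21]
sift down from index 2: already satisfies heap property
sift down from index 1:
  31 vs larger child 97 at index 3, swap → [97, 83, 31, 82, 27, 74, 47, 13, 37, 21]
  31 vs larger child 74 at index 6, swap → [97, 83, 74, 82, 27, 31, 47, 13, 37, 21]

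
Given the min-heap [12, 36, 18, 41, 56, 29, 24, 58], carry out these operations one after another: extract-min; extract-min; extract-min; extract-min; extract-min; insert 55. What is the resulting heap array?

[41, 55, 58, 56]

extract-min → returns 12:
  remove root 12; move last element 58 to root → [58, 36, 18, 41, 56, 29, 24]
  58 vs smaller child 18 at index 2, swap → [18, 36, 58, 41, 56, 29, 24]
  58 vs smaller child 24 at index 6, swap → [18, 36, 24, 41, 56, 29, 58]
extract-min → returns 18:
  remove root 18; move last element 58 to root → [58, 36, 24, 41, 56, 29]
  58 vs smaller child 24 at index 2, swap → [24, 36, 58, 41, 56, 29]
  58 vs only child 29 at index 5, swap → [24, 36, 29, 41, 56, 58]
extract-min → returns 24:
  remove root 24; move last element 58 to root → [58, 36, 29, 41, 56]
  58 vs smaller child 29 at index 2, swap → [29, 36, 58, 41, 56]
extract-min → returns 29:
  remove root 29; move last element 56 to root → [56, 36, 58, 41]
  56 vs smaller child 36 at index 1, swap → [36, 56, 58, 41]
  56 vs only child 41 at index 3, swap → [36, 41, 58, 56]
extract-min → returns 36:
  remove root 36; move last element 56 to root → [56, 41, 58]
  56 vs smaller child 41 at index 1, swap → [41, 56, 58]
insert 55:
  append 55 at index 3 → [41, 56, 58, 55]
  55 < parent 56 at index 1, swap → [41, 55, 58, 56]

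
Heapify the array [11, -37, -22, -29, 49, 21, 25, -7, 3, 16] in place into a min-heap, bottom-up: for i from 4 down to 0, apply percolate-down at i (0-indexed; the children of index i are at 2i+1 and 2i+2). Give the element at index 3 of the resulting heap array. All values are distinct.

sift down from index 4:
  49 vs only child 16 at index 9, swap → [11, -37, -22, -29, 16, 21, 25, -7, 3, 49]
sift down from index 3: already satisfies heap property
sift down from index 2: already satisfies heap property
sift down from index 1: already satisfies heap property
sift down from index 0:
  11 vs smaller child -37 at index 1, swap → [-37, 11, -22, -29, 16, 21, 25, -7, 3, 49]
  11 vs smaller child -29 at index 3, swap → [-37, -29, -22, 11, 16, 21, 25, -7, 3, 49]
  11 vs smaller child -7 at index 7, swap → [-37, -29, -22, -7, 16, 21, 25, 11, 3, 49]
resulting array: [-37, -29, -22, -7, 16, 21, 25, 11, 3, 49]

-7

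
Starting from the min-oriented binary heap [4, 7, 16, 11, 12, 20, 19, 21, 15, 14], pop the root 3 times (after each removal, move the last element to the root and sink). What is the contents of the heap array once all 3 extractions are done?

[12, 14, 16, 21, 15, 20, 19]

extract-min #1 returns 4:
  remove root 4; move last element 14 to root → [14, 7, 16, 11, 12, 20, 19, 21, 15]
  14 vs smaller child 7 at index 1, swap → [7, 14, 16, 11, 12, 20, 19, 21, 15]
  14 vs smaller child 11 at index 3, swap → [7, 11, 16, 14, 12, 20, 19, 21, 15]
extract-min #2 returns 7:
  remove root 7; move last element 15 to root → [15, 11, 16, 14, 12, 20, 19, 21]
  15 vs smaller child 11 at index 1, swap → [11, 15, 16, 14, 12, 20, 19, 21]
  15 vs smaller child 12 at index 4, swap → [11, 12, 16, 14, 15, 20, 19, 21]
extract-min #3 returns 11:
  remove root 11; move last element 21 to root → [21, 12, 16, 14, 15, 20, 19]
  21 vs smaller child 12 at index 1, swap → [12, 21, 16, 14, 15, 20, 19]
  21 vs smaller child 14 at index 3, swap → [12, 14, 16, 21, 15, 20, 19]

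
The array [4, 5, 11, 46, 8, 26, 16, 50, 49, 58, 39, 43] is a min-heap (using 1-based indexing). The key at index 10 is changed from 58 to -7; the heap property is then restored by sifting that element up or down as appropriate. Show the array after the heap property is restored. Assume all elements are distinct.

set index 10 from 58 to -7 → [4, 5, 11, 46, 8, 26, 16, 50, 49, -7, 39, 43]
-7 < parent 8 at index 5, swap → [4, 5, 11, 46, -7, 26, 16, 50, 49, 8, 39, 43]
-7 < parent 5 at index 2, swap → [4, -7, 11, 46, 5, 26, 16, 50, 49, 8, 39, 43]
-7 < parent 4 at index 1, swap → [-7, 4, 11, 46, 5, 26, 16, 50, 49, 8, 39, 43]

[-7, 4, 11, 46, 5, 26, 16, 50, 49, 8, 39, 43]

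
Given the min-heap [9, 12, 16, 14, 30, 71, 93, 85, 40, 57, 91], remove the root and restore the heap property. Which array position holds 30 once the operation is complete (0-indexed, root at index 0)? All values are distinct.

4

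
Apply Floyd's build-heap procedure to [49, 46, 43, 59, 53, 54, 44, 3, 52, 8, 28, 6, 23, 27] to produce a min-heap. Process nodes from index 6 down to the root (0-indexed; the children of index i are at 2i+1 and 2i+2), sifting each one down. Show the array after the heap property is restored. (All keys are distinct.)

[3, 8, 6, 46, 28, 23, 27, 59, 52, 53, 49, 54, 43, 44]

sift down from index 6:
  44 vs only child 27 at index 13, swap → [49, 46, 43, 59, 53, 54, 27, 3, 52, 8, 28, 6, 23, 44]
sift down from index 5:
  54 vs smaller child 6 at index 11, swap → [49, 46, 43, 59, 53, 6, 27, 3, 52, 8, 28, 54, 23, 44]
sift down from index 4:
  53 vs smaller child 8 at index 9, swap → [49, 46, 43, 59, 8, 6, 27, 3, 52, 53, 28, 54, 23, 44]
sift down from index 3:
  59 vs smaller child 3 at index 7, swap → [49, 46, 43, 3, 8, 6, 27, 59, 52, 53, 28, 54, 23, 44]
sift down from index 2:
  43 vs smaller child 6 at index 5, swap → [49, 46, 6, 3, 8, 43, 27, 59, 52, 53, 28, 54, 23, 44]
  43 vs smaller child 23 at index 12, swap → [49, 46, 6, 3, 8, 23, 27, 59, 52, 53, 28, 54, 43, 44]
sift down from index 1:
  46 vs smaller child 3 at index 3, swap → [49, 3, 6, 46, 8, 23, 27, 59, 52, 53, 28, 54, 43, 44]
sift down from index 0:
  49 vs smaller child 3 at index 1, swap → [3, 49, 6, 46, 8, 23, 27, 59, 52, 53, 28, 54, 43, 44]
  49 vs smaller child 8 at index 4, swap → [3, 8, 6, 46, 49, 23, 27, 59, 52, 53, 28, 54, 43, 44]
  49 vs smaller child 28 at index 10, swap → [3, 8, 6, 46, 28, 23, 27, 59, 52, 53, 49, 54, 43, 44]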